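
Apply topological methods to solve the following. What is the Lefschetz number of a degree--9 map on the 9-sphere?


On S^9: L(f) = tr(f_0*) + (-1)^9 tr(f_9*) = 1 + (-1)^9 * deg(f).
L(f) = 1 + (-1)^9 * -9 = 1 + 9 = 10

10


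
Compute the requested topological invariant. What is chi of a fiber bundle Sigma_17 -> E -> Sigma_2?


For a fiber bundle F -> E -> B (with CW structure): chi(E) = chi(B) * chi(F).
chi(Sigma_2) = -2, chi(Sigma_17) = -32.
chi(E) = (-2) * (-32) = 64

64


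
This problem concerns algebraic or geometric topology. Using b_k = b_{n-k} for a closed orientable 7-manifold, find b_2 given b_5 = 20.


Poincare duality for closed orientable n-manifolds: b_k = b_{n-k}.
Here n = 7, so b_2 = b_5 = 20

20


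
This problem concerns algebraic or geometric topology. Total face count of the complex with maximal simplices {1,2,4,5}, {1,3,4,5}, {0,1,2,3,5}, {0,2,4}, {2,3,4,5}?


Each maximal simplex on m vertices has 2^m - 1 nonempty faces.
Take the union (dedupe shared faces).
Total distinct faces = 47

47


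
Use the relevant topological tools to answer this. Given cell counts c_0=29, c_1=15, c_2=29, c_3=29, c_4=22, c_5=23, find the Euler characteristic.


chi = sum_k (-1)^k c_k.
= (-1)^0*29 + (-1)^1*15 + (-1)^2*29 + (-1)^3*29 + (-1)^4*22 + (-1)^5*23
= (29) + (-15) + (29) + (-29) + (22) + (-23)
= 13

13


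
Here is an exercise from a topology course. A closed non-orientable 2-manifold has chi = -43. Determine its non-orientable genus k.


chi = 2 - k for closed non-orientable surfaces with k crosscaps.
-43 = 2 - k
k = 2 - (-43) = 45

45


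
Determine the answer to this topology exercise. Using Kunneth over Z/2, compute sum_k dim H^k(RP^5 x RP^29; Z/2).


dim H^*(RP^n; Z/2) = n+1 (one Z/2 in each degree 0..n).
Total Betti number is multiplicative.
Total = (5+1) * (29+1) = 6 * 30 = 180

180


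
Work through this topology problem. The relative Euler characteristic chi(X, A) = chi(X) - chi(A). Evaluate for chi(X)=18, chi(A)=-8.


Relative Euler characteristic: chi(X, A) = chi(X) - chi(A).
= 18 - (-8) = 26

26


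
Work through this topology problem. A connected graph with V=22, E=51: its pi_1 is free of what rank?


For a connected graph: rank(pi_1) = b_1 = E - V + 1 = 1 - chi.
chi = V - E = 22 - 51 = -29.
rank = 1 - (-29) = 51 - 22 + 1 = 30

30


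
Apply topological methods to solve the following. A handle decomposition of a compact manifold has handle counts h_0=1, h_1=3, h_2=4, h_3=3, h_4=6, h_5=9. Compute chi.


Handles of index k contribute (-1)^k to chi (same as CW cells).
chi = (1) + (-3) + (4) + (-3) + (6) + (-9) = -4

-4


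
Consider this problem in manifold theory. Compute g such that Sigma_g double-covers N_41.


chi(N_41) = 2 - 41 = -39.
Double cover: chi(Sigma_g) = 2 * chi(N_41) = 2*(-39) = -78.
2 - 2g = -78, so g = (2 - (-78))/2 = 80/2 = 40

40


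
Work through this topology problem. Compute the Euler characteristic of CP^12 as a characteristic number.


For any closed oriented manifold, <e(TM),[M]> = chi(M).
chi(CP^12) = 12+1 = 13

13


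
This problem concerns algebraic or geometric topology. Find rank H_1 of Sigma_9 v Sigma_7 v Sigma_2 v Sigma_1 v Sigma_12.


For a wedge X v Y: reduced H_k(X v Y) = H_k(X) + H_k(Y).
Each Sigma_g contributes b_1 = 2g.
b_1 = 18 + 14 + 4 + 2 + 24 = 62

62


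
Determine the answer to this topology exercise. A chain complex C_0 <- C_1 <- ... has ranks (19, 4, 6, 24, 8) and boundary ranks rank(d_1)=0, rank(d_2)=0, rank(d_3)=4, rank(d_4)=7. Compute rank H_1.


rank H_k = rank(ker d_k) - rank(im d_{k+1}).
rank(ker d_1) = rank(C_1) - rank(d_1) = 4 - 0 = 4.
rank(im d_{1+1}) = 0.
rank H_1 = 4 - 0 = 4

4


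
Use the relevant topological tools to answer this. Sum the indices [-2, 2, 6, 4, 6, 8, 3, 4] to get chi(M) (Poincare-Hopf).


Poincare-Hopf: chi(M) = sum of indices of zeros.
chi = (-2) + (2) + (6) + (4) + (6) + (8) + (3) + (4) = 31

31


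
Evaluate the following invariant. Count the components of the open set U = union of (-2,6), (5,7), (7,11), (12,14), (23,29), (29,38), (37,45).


Sort and merge overlapping open intervals.
Merged: (-2,7), (7,11), (12,14), (23,29), (29,45).
Number of components = 5

5


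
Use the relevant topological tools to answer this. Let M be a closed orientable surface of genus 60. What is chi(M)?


For a closed orientable surface of genus g: chi = 2 - 2g.
Here g = 60.
chi = 2 - 2*60 = 2 - 120 = -118

-118


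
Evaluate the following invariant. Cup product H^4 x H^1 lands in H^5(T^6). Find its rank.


Cup product: H^p x H^q -> H^{p+q}; here p+q = 4+1 = 5.
rank H^k(T^n) = C(n,k).
C(6,5) = 6

6


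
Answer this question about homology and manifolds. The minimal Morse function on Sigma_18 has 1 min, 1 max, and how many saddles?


A perfect Morse function has m_k = b_k.
For Sigma_18: b_0=1, b_1=2g=36, b_2=1.
Saddles m_1 = 2g = 36

36


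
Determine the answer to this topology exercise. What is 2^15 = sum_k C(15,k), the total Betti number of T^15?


b_k(T^15) = C(15,k), so the sum over k is sum_k C(15,k) = 2^15.
Total = 2^15 = 32768

32768


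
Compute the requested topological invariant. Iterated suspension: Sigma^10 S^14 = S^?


Each suspension raises dimension by 1: Sigma S^n = S^{n+1}.
Sigma^10 S^14 = S^{14+10} = S^24

24


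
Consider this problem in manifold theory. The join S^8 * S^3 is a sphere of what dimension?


Join of spheres: S^m * S^n = S^{m+n+1}.
dim = 8 + 3 + 1 = 12

12


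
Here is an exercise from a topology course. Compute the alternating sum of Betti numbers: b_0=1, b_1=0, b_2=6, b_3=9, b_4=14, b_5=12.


chi = sum_k (-1)^k b_k.
= (1) + (0) + (6) + (-9) + (14) + (-12)
= 0

0


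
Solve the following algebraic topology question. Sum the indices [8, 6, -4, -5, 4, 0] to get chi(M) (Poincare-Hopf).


Poincare-Hopf: chi(M) = sum of indices of zeros.
chi = (8) + (6) + (-4) + (-5) + (4) + (0) = 9

9


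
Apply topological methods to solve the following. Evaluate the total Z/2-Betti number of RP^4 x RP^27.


dim H^*(RP^n; Z/2) = n+1 (one Z/2 in each degree 0..n).
Total Betti number is multiplicative.
Total = (4+1) * (27+1) = 5 * 28 = 140

140


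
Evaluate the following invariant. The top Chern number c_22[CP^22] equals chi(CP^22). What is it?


For any closed oriented manifold, <e(TM),[M]> = chi(M).
chi(CP^22) = 22+1 = 23

23


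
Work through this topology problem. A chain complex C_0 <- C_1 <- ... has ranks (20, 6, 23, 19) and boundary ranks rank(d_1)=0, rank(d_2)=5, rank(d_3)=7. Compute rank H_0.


rank H_k = rank(ker d_k) - rank(im d_{k+1}).
rank(ker d_0) = rank(C_0) - rank(d_0) = 20 - 0 = 20.
rank(im d_{0+1}) = 0.
rank H_0 = 20 - 0 = 20

20


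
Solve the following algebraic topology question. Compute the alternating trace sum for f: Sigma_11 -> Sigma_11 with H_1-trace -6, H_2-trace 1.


L(f) = tr(f_0*) - tr(f_1*) + tr(f_2*).
= 1 - (-6) + (1)
= 8

8


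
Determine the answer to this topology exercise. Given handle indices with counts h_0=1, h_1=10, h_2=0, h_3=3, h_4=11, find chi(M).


Handles of index k contribute (-1)^k to chi (same as CW cells).
chi = (1) + (-10) + (0) + (-3) + (11) = -1

-1


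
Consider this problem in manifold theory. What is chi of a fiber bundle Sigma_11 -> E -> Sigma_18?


For a fiber bundle F -> E -> B (with CW structure): chi(E) = chi(B) * chi(F).
chi(Sigma_18) = -34, chi(Sigma_11) = -20.
chi(E) = (-34) * (-20) = 680

680


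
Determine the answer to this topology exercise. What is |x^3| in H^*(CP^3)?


|x| = 2 in H^*(CP^n).
|x^3| = 3 * |x| = 3 * 2 = 6

6


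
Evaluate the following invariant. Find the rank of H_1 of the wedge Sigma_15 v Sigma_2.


For a wedge: H_1(A v B) = H_1(A) + H_1(B).
b_1(Sigma_15) = 30, b_1(Sigma_2) = 4.
b_1 = 30 + 4 = 34

34


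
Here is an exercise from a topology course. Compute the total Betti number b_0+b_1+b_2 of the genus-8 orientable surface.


For Sigma_8: b_0 = 1, b_1 = 2g = 16, b_2 = 1.
Total = 1 + 16 + 1 = 18

18


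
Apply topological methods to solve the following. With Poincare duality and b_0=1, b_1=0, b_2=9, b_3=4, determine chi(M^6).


By Poincare duality b_k = b_{6-k}, so full Betti numbers: b_0=1, b_1=0, b_2=9, b_3=4, b_4=9, b_5=0, b_6=1.
chi = sum (-1)^k b_k = 16

16


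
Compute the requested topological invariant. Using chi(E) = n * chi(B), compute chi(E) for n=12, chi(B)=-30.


For a finite covering: chi(E) = (number of sheets) * chi(B).
chi(E) = 12 * (-30) = -360

-360


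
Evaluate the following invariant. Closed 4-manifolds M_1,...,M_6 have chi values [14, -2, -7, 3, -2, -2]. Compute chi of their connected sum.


For n-manifolds: chi(A#B) = chi(A) + chi(B) - chi(S^4).
chi(S^4) = 1 + (-1)^4 = 2.
chi(#) = (sum chi_i) - (6-1)*chi(S^4) = 4 - 5*2 = -6

-6


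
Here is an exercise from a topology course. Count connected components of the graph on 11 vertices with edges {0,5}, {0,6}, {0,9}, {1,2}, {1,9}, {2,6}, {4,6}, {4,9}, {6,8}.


Run DFS/union-find over 11 vertices.
V = 11, E = 9.
Number of components = 4

4


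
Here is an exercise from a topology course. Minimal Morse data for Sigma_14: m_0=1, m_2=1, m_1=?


A perfect Morse function has m_k = b_k.
For Sigma_14: b_0=1, b_1=2g=28, b_2=1.
Saddles m_1 = 2g = 28

28


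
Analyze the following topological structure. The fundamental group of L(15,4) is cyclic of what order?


pi_1(L(p,q)) = Z/pZ for any q coprime to p.
|pi_1(L(15,4))| = 15

15


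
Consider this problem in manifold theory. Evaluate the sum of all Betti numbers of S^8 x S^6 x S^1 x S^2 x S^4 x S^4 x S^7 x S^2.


Total Betti number is multiplicative under products.
Each S^d (d>=1) has total Betti number 2.
There are 8 sphere factors.
Total = 2^8 = 256

256


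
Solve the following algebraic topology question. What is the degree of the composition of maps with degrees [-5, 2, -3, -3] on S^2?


Degree is multiplicative: deg(composition) = product of degrees.
= (-5) * (2) * (-3) * (-3) = -90

-90


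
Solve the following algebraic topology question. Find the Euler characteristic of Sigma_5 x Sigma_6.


chi(Sigma_5) = 2 - 2*5 = -8
chi(Sigma_6) = 2 - 2*6 = -10
chi(product) = (-8) * (-10) = 80

80


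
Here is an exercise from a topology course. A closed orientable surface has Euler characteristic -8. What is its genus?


chi = 2 - 2g for closed orientable surfaces.
-8 = 2 - 2g
2g = 2 - (-8) = 10
g = 5

5


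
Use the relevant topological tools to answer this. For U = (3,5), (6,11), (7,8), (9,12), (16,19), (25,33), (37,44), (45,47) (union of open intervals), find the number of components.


Sort and merge overlapping open intervals.
Merged: (3,5), (6,12), (16,19), (25,33), (37,44), (45,47).
Number of components = 6

6


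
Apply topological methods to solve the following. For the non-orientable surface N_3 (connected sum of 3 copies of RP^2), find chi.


For a non-orientable closed surface with k crosscaps: chi = 2 - k.
Here k = 3.
chi = 2 - 3 = -1

-1


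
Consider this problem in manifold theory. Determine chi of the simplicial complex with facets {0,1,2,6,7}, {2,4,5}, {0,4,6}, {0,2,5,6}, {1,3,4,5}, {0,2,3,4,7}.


Enumerate all faces; f-vector: f_0=8, f_1=26, f_2=28, f_3=12, f_4=2.
chi = sum (-1)^k f_k = 0

0


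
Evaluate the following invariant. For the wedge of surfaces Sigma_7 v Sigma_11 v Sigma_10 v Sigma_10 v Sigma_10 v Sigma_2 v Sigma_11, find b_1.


For a wedge X v Y: reduced H_k(X v Y) = H_k(X) + H_k(Y).
Each Sigma_g contributes b_1 = 2g.
b_1 = 14 + 22 + 20 + 20 + 20 + 4 + 22 = 122

122


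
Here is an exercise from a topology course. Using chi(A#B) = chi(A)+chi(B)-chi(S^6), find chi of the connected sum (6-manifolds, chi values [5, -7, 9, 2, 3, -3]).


For n-manifolds: chi(A#B) = chi(A) + chi(B) - chi(S^6).
chi(S^6) = 1 + (-1)^6 = 2.
chi(#) = (sum chi_i) - (6-1)*chi(S^6) = 9 - 5*2 = -1

-1


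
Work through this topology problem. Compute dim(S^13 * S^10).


Join of spheres: S^m * S^n = S^{m+n+1}.
dim = 13 + 10 + 1 = 24

24


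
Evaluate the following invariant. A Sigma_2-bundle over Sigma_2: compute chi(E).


For a fiber bundle F -> E -> B (with CW structure): chi(E) = chi(B) * chi(F).
chi(Sigma_2) = -2, chi(Sigma_2) = -2.
chi(E) = (-2) * (-2) = 4

4


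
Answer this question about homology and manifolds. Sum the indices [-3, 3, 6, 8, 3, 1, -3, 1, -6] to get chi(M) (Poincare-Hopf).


Poincare-Hopf: chi(M) = sum of indices of zeros.
chi = (-3) + (3) + (6) + (8) + (3) + (1) + (-3) + (1) + (-6) = 10

10


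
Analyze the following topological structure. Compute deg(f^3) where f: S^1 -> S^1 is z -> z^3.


deg(f) = 3. Degree is multiplicative: deg(f^3) = (deg f)^3.
deg(f^3) = (3)^3 = 27

27


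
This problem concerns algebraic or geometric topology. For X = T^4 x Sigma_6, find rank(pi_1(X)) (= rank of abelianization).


pi_1(A x B) = pi_1(A) x pi_1(B); rank of abelianization = b_1.
b_1(T^4) = 4, b_1(Sigma_6) = 2*6 = 12.
b_1(product) = 4 + 12 = 16

16


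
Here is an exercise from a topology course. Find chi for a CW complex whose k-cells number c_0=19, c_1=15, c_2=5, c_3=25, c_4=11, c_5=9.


chi = sum_k (-1)^k c_k.
= (-1)^0*19 + (-1)^1*15 + (-1)^2*5 + (-1)^3*25 + (-1)^4*11 + (-1)^5*9
= (19) + (-15) + (5) + (-25) + (11) + (-9)
= -14

-14


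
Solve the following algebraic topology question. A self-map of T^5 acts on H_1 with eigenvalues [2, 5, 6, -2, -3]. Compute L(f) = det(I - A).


For a torus self-map: L(f) = det(I - A) where A acts on H_1.
L(f) = (1-2) * (1-5) * (1-6) * (1--2) * (1--3) = -1 * -4 * -5 * 3 * 4 = -240

-240


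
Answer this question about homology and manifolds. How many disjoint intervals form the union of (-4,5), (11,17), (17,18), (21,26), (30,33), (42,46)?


Sort and merge overlapping open intervals.
Merged: (-4,5), (11,17), (17,18), (21,26), (30,33), (42,46).
Number of components = 6

6


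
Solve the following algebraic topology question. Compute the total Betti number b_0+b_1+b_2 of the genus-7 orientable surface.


For Sigma_7: b_0 = 1, b_1 = 2g = 14, b_2 = 1.
Total = 1 + 14 + 1 = 16

16


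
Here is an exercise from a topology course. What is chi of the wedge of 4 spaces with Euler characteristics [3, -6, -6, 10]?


chi(A v B) = chi(A) + chi(B) - 1 (one point identified).
For 4 spaces: chi = (sum chi_i) - (4 - 1).
sum = 1; chi = 1 - 3 = -2

-2


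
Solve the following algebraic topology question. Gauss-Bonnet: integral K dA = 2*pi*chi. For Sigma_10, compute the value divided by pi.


Gauss-Bonnet: integral K dA = 2*pi*chi(M).
chi(Sigma_10) = 2 - 2*10 = -18.
(integral K dA)/pi = 2*chi = 2*(-18) = -36

-36


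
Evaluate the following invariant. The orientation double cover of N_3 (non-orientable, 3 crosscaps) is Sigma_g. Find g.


chi(N_3) = 2 - 3 = -1.
Double cover: chi(Sigma_g) = 2 * chi(N_3) = 2*(-1) = -2.
2 - 2g = -2, so g = (2 - (-2))/2 = 4/2 = 2

2


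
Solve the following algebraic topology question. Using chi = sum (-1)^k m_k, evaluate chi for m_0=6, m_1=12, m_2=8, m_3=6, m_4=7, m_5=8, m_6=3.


Morse theory: chi(M) = sum_k (-1)^k m_k where m_k = #(index-k critical points).
= (6) + (-12) + (8) + (-6) + (7) + (-8) + (3) = -2

-2


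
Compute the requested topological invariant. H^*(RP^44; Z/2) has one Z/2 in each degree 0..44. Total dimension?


H^k(RP^44; Z/2) = Z/2 for each 0 <= k <= 44.
Total dimension = 44 + 1 = 45

45


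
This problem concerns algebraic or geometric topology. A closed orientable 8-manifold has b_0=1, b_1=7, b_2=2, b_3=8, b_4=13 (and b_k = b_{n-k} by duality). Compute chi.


By Poincare duality b_k = b_{8-k}, so full Betti numbers: b_0=1, b_1=7, b_2=2, b_3=8, b_4=13, b_5=8, b_6=2, b_7=7, b_8=1.
chi = sum (-1)^k b_k = -11

-11


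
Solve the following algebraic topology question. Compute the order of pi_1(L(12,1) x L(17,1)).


pi_1(X x Y) = pi_1(X) x pi_1(Y).
pi_1(L(12,1)) = Z/12, pi_1(L(17,1)) = Z/17.
|Z/12 x Z/17| = 12 * 17 = 204

204


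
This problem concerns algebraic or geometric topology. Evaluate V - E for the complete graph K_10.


K_10: V = 10, E = C(10,2) = 45.
chi = V - E = 10 - 45 = -35

-35


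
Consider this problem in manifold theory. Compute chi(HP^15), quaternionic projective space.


HP^15 has one cell in each dimension 0, 4, ..., 4*15 (15+1 cells, all even-dim).
chi = 15 + 1 = 16

16


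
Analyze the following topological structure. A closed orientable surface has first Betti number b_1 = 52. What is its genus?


For a closed orientable surface: b_1 = 2g.
52 = 2g
g = 52 / 2 = 26

26


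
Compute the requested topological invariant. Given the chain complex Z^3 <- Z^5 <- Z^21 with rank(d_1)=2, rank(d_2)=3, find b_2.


rank H_k = rank(ker d_k) - rank(im d_{k+1}).
rank(ker d_2) = rank(C_2) - rank(d_2) = 21 - 3 = 18.
rank(im d_{2+1}) = 0.
rank H_2 = 18 - 0 = 18

18


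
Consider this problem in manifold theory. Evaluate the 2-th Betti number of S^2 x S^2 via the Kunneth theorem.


Each S^d has Poincare polynomial 1 + t^d.
The product S^2 x S^2 has Poincare polynomial prod(1+t^d_i).
Expanding: b_0=1, b_2=2, b_4=1.
b_2 = 2

2


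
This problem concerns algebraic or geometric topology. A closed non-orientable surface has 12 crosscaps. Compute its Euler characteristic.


For a non-orientable closed surface with k crosscaps: chi = 2 - k.
Here k = 12.
chi = 2 - 12 = -10

-10


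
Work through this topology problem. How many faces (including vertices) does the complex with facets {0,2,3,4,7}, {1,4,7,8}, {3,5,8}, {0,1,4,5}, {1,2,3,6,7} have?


Each maximal simplex on m vertices has 2^m - 1 nonempty faces.
Take the union (dedupe shared faces).
Total distinct faces = 79

79


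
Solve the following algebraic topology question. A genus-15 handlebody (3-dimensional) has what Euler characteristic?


A genus-g handlebody deformation retracts to a wedge of g circles.
chi(vee_g S^1) = 1 - g.
chi(H_15) = 1 - 15 = -14

-14


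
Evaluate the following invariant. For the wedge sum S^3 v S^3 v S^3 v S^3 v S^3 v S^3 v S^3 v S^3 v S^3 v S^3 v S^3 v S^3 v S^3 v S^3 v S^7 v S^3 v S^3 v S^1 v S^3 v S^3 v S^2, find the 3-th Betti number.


For a wedge of spheres, H_k (k>0) is free on one generator per sphere of dimension k.
Spheres of dimension 3: count = 18.
b_3 = 18

18


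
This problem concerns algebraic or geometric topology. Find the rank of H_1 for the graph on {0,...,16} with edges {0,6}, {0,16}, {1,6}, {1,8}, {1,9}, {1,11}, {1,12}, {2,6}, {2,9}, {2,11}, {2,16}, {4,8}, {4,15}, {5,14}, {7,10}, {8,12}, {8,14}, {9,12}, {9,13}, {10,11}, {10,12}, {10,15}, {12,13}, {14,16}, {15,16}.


b_1 = E - V + (number of components).
E = 25, V = 17, components = 2.
b_1 = 25 - 17 + 2 = 10

10


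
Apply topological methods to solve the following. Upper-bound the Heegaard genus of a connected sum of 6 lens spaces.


Heegaard genus satisfies g(A#B) <= g(A) + g(B).
Each lens space has g = 1.
Upper bound: 6 * 1 = 6

6


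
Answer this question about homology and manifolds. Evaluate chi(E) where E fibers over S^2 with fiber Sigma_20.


chi(S^2) = 2 (n even), chi(Sigma_20) = 2 - 2*20 = -38.
chi(E) = 2 * (-38) = -76

-76


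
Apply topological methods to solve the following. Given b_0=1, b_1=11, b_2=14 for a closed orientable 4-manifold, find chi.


By Poincare duality b_k = b_{4-k}, so full Betti numbers: b_0=1, b_1=11, b_2=14, b_3=11, b_4=1.
chi = sum (-1)^k b_k = -6

-6


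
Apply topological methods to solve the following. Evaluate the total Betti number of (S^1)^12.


b_k(T^12) = C(12,k), so the sum over k is sum_k C(12,k) = 2^12.
Total = 2^12 = 4096

4096


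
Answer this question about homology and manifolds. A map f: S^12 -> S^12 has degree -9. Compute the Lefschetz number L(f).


On S^12: L(f) = tr(f_0*) + (-1)^12 tr(f_12*) = 1 + (-1)^12 * deg(f).
L(f) = 1 + (-1)^12 * -9 = 1 + -9 = -8

-8


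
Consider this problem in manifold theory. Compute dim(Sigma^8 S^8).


Each suspension raises dimension by 1: Sigma S^n = S^{n+1}.
Sigma^8 S^8 = S^{8+8} = S^16

16


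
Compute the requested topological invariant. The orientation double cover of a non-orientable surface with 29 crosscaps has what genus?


chi(N_29) = 2 - 29 = -27.
Double cover: chi(Sigma_g) = 2 * chi(N_29) = 2*(-27) = -54.
2 - 2g = -54, so g = (2 - (-54))/2 = 56/2 = 28

28


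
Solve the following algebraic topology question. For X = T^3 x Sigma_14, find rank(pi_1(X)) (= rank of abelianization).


pi_1(A x B) = pi_1(A) x pi_1(B); rank of abelianization = b_1.
b_1(T^3) = 3, b_1(Sigma_14) = 2*14 = 28.
b_1(product) = 3 + 28 = 31

31


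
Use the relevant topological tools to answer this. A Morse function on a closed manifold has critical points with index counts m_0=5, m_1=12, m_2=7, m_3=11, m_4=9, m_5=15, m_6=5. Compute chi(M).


Morse theory: chi(M) = sum_k (-1)^k m_k where m_k = #(index-k critical points).
= (5) + (-12) + (7) + (-11) + (9) + (-15) + (5) = -12

-12


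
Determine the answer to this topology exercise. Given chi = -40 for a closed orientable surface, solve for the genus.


chi = 2 - 2g for closed orientable surfaces.
-40 = 2 - 2g
2g = 2 - (-40) = 42
g = 21

21


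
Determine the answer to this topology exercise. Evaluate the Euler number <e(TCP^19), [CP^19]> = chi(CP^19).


For any closed oriented manifold, <e(TM),[M]> = chi(M).
chi(CP^19) = 19+1 = 20

20


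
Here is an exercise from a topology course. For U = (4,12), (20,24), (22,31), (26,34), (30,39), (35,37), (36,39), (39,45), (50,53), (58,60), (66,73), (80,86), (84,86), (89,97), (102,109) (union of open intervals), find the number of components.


Sort and merge overlapping open intervals.
Merged: (4,12), (20,39), (39,45), (50,53), (58,60), (66,73), (80,86), (89,97), (102,109).
Number of components = 9

9


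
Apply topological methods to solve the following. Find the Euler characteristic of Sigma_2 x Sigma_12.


chi(Sigma_2) = 2 - 2*2 = -2
chi(Sigma_12) = 2 - 2*12 = -22
chi(product) = (-2) * (-22) = 44

44


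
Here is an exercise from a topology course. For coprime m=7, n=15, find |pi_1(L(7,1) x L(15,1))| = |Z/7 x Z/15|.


pi_1(X x Y) = pi_1(X) x pi_1(Y).
pi_1(L(7,1)) = Z/7, pi_1(L(15,1)) = Z/15.
|Z/7 x Z/15| = 7 * 15 = 105

105


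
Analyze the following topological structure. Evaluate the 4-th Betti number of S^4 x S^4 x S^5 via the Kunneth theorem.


Each S^d has Poincare polynomial 1 + t^d.
The product S^4 x S^4 x S^5 has Poincare polynomial prod(1+t^d_i).
Expanding: b_0=1, b_4=2, b_5=1, b_8=1, b_9=2, b_13=1.
b_4 = 2

2


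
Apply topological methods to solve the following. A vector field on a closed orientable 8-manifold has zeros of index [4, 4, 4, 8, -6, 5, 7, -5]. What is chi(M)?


Poincare-Hopf: chi(M) = sum of indices of zeros.
chi = (4) + (4) + (4) + (8) + (-6) + (5) + (7) + (-5) = 21

21


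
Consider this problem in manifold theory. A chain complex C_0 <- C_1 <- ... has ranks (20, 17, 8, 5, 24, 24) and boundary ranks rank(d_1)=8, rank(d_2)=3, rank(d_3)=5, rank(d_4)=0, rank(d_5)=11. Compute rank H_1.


rank H_k = rank(ker d_k) - rank(im d_{k+1}).
rank(ker d_1) = rank(C_1) - rank(d_1) = 17 - 8 = 9.
rank(im d_{1+1}) = 3.
rank H_1 = 9 - 3 = 6

6


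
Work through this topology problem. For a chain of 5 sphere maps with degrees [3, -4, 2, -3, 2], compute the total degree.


Degree is multiplicative: deg(composition) = product of degrees.
= (3) * (-4) * (2) * (-3) * (2) = 144

144


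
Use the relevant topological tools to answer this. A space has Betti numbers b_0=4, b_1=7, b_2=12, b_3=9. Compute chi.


chi = sum_k (-1)^k b_k.
= (4) + (-7) + (12) + (-9)
= 0

0


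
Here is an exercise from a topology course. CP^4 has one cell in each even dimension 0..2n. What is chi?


CP^4 has one cell in each even dimension 0, 2, ..., 2*4 (4+1 cells total).
All cells are even-dimensional, so chi = number of cells.
chi = 4 + 1 = 5

5


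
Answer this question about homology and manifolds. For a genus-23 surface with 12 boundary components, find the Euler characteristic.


For a compact orientable surface with genus g and b boundary components: chi = 2 - 2g - b.
chi = 2 - 2*23 - 12 = 2 - 46 - 12 = -56

-56


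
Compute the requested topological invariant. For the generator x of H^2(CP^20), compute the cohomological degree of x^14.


|x| = 2 in H^*(CP^n).
|x^14| = 14 * |x| = 14 * 2 = 28

28


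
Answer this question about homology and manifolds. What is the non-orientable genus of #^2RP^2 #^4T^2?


Since a >= 1, the sum is non-orientable; each T^2 can be replaced by RP^2 # RP^2 (since T^2#RP^2 = 3RP^2).
Total crosscaps k = 2 + 2*4 = 10.
Check via chi: chi = 2*1 + 4*0 - (2+4-1)*2 = -8 = 2 - k = -8. Consistent.

10


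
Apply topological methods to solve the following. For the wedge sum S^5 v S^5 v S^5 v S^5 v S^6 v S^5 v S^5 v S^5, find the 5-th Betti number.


For a wedge of spheres, H_k (k>0) is free on one generator per sphere of dimension k.
Spheres of dimension 5: count = 7.
b_5 = 7

7


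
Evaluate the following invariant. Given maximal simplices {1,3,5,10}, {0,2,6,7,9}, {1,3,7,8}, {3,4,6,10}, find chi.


Enumerate all faces; f-vector: f_0=11, f_1=26, f_2=22, f_3=8, f_4=1.
chi = sum (-1)^k f_k = 0

0


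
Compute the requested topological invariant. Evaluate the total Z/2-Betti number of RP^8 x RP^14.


dim H^*(RP^n; Z/2) = n+1 (one Z/2 in each degree 0..n).
Total Betti number is multiplicative.
Total = (8+1) * (14+1) = 9 * 15 = 135

135


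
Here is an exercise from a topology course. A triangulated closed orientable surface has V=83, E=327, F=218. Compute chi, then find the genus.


chi = V - E + F = 83 - 327 + 218 = -26
For orientable closed surface: chi = 2 - 2g, so g = (2 - chi)/2.
g = (2 - (-26)) / 2 = 28 / 2 = 14

14


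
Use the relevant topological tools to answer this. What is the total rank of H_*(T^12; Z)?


b_k(T^12) = C(12,k), so the sum over k is sum_k C(12,k) = 2^12.
Total = 2^12 = 4096

4096


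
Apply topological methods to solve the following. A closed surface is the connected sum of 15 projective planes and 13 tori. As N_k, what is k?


Since a >= 1, the sum is non-orientable; each T^2 can be replaced by RP^2 # RP^2 (since T^2#RP^2 = 3RP^2).
Total crosscaps k = 15 + 2*13 = 41.
Check via chi: chi = 15*1 + 13*0 - (15+13-1)*2 = -39 = 2 - k = -39. Consistent.

41


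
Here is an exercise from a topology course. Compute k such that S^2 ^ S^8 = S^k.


S^m ^ S^n = S^{m+n}.
k = 2 + 8 = 10

10


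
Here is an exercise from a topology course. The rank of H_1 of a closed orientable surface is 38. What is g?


For a closed orientable surface: b_1 = 2g.
38 = 2g
g = 38 / 2 = 19

19


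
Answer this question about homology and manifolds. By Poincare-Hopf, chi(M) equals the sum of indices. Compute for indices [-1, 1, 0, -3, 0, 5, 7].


Poincare-Hopf: chi(M) = sum of indices of zeros.
chi = (-1) + (1) + (0) + (-3) + (0) + (5) + (7) = 9

9


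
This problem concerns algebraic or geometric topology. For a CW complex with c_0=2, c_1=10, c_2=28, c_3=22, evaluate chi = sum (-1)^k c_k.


chi = sum_k (-1)^k c_k.
= (-1)^0*2 + (-1)^1*10 + (-1)^2*28 + (-1)^3*22
= (2) + (-10) + (28) + (-22)
= -2

-2


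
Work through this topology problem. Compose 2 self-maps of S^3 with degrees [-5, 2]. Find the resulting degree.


Degree is multiplicative: deg(composition) = product of degrees.
= (-5) * (2) = -10

-10


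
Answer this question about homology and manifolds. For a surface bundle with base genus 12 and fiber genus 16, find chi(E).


For a fiber bundle F -> E -> B (with CW structure): chi(E) = chi(B) * chi(F).
chi(Sigma_12) = -22, chi(Sigma_16) = -30.
chi(E) = (-22) * (-30) = 660

660


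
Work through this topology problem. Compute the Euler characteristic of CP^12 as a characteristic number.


For any closed oriented manifold, <e(TM),[M]> = chi(M).
chi(CP^12) = 12+1 = 13

13


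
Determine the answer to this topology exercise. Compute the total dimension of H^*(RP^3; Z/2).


H^k(RP^3; Z/2) = Z/2 for each 0 <= k <= 3.
Total dimension = 3 + 1 = 4

4


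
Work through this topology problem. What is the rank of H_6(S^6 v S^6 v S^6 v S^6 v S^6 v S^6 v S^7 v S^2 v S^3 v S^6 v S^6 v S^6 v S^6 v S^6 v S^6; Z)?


For a wedge of spheres, H_k (k>0) is free on one generator per sphere of dimension k.
Spheres of dimension 6: count = 12.
b_6 = 12

12


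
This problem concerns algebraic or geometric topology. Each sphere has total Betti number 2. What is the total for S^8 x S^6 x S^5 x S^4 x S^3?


Total Betti number is multiplicative under products.
Each S^d (d>=1) has total Betti number 2.
There are 5 sphere factors.
Total = 2^5 = 32

32


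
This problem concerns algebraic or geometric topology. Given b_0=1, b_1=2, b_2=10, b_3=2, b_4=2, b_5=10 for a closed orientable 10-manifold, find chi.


By Poincare duality b_k = b_{10-k}, so full Betti numbers: b_0=1, b_1=2, b_2=10, b_3=2, b_4=2, b_5=10, b_6=2, b_7=2, b_8=10, b_9=2, b_10=1.
chi = sum (-1)^k b_k = 8

8


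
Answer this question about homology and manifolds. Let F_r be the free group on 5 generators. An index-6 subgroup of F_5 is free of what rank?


Nielsen-Schreier: an index-n subgroup of F_r is free of rank 1 + n(r-1).
Equivalently: chi(cover) = n*chi(base); chi(vee_r S^1) = 1 - 5 = -4.
chi(E) = 6*(-4) = -24; rank = 1 - chi(E) = 1 - (-24) = 25.
rank = 1 + 6*(5-1) = 1 + 24 = 25

25


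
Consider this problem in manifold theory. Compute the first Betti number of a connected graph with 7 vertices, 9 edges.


For a connected graph: rank(pi_1) = b_1 = E - V + 1 = 1 - chi.
chi = V - E = 7 - 9 = -2.
rank = 1 - (-2) = 9 - 7 + 1 = 3

3


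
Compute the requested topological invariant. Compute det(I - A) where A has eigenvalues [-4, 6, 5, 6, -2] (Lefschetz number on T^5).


For a torus self-map: L(f) = det(I - A) where A acts on H_1.
L(f) = (1--4) * (1-6) * (1-5) * (1-6) * (1--2) = 5 * -5 * -4 * -5 * 3 = -1500

-1500


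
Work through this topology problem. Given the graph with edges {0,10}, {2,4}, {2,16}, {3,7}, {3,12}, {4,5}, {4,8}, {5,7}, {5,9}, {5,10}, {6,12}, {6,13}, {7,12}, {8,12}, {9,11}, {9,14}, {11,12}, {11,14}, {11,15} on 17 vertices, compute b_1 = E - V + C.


b_1 = E - V + (number of components).
E = 19, V = 17, components = 2.
b_1 = 19 - 17 + 2 = 4

4


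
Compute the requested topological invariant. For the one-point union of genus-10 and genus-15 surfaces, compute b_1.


For a wedge: H_1(A v B) = H_1(A) + H_1(B).
b_1(Sigma_10) = 20, b_1(Sigma_15) = 30.
b_1 = 20 + 30 = 50

50


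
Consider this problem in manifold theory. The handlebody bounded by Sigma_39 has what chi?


A genus-g handlebody deformation retracts to a wedge of g circles.
chi(vee_g S^1) = 1 - g.
chi(H_39) = 1 - 39 = -38

-38


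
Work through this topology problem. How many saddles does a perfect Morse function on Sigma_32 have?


A perfect Morse function has m_k = b_k.
For Sigma_32: b_0=1, b_1=2g=64, b_2=1.
Saddles m_1 = 2g = 64

64


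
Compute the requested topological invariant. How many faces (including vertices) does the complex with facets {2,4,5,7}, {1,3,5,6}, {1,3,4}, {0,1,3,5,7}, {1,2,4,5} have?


Each maximal simplex on m vertices has 2^m - 1 nonempty faces.
Take the union (dedupe shared faces).
Total distinct faces = 59

59


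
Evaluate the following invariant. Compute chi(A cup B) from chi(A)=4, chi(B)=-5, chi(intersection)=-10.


chi(A cup B) = chi(A) + chi(B) - chi(A cap B)
= 4 + (-5) - (-10)
= 9

9


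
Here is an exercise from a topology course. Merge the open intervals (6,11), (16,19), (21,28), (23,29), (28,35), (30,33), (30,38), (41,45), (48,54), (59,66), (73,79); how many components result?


Sort and merge overlapping open intervals.
Merged: (6,11), (16,19), (21,38), (41,45), (48,54), (59,66), (73,79).
Number of components = 7

7


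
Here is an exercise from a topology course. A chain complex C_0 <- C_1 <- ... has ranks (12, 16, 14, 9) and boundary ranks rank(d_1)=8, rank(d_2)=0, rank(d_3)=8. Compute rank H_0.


rank H_k = rank(ker d_k) - rank(im d_{k+1}).
rank(ker d_0) = rank(C_0) - rank(d_0) = 12 - 0 = 12.
rank(im d_{0+1}) = 8.
rank H_0 = 12 - 8 = 4

4


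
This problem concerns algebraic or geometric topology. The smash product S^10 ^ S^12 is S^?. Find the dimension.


S^m ^ S^n = S^{m+n}.
k = 10 + 12 = 22

22


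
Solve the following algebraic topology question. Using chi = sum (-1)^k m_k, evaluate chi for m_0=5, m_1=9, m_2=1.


Morse theory: chi(M) = sum_k (-1)^k m_k where m_k = #(index-k critical points).
= (5) + (-9) + (1) = -3

-3


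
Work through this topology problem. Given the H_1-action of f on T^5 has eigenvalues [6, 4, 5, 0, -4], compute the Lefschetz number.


For a torus self-map: L(f) = det(I - A) where A acts on H_1.
L(f) = (1-6) * (1-4) * (1-5) * (1-0) * (1--4) = -5 * -3 * -4 * 1 * 5 = -300

-300


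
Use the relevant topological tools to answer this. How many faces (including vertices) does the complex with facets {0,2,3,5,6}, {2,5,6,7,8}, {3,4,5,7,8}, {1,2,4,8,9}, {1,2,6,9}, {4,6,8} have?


Each maximal simplex on m vertices has 2^m - 1 nonempty faces.
Take the union (dedupe shared faces).
Total distinct faces = 111

111


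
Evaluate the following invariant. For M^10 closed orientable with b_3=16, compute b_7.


Poincare duality for closed orientable n-manifolds: b_k = b_{n-k}.
Here n = 10, so b_7 = b_3 = 16

16


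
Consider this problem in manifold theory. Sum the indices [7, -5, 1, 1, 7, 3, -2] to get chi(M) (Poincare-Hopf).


Poincare-Hopf: chi(M) = sum of indices of zeros.
chi = (7) + (-5) + (1) + (1) + (7) + (3) + (-2) = 12

12


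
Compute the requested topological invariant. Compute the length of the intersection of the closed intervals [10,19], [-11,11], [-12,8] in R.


Intersection = [max(a_i), min(b_i)] = [10, 8].
Since 10 > 8, the intersection is empty.
Length = 0

0


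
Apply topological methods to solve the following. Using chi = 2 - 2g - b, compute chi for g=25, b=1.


For a compact orientable surface with genus g and b boundary components: chi = 2 - 2g - b.
chi = 2 - 2*25 - 1 = 2 - 50 - 1 = -49

-49


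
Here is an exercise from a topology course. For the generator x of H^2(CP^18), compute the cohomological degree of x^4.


|x| = 2 in H^*(CP^n).
|x^4| = 4 * |x| = 4 * 2 = 8

8


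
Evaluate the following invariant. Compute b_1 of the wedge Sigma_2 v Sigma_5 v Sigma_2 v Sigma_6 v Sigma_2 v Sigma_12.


For a wedge X v Y: reduced H_k(X v Y) = H_k(X) + H_k(Y).
Each Sigma_g contributes b_1 = 2g.
b_1 = 4 + 10 + 4 + 12 + 4 + 24 = 58

58


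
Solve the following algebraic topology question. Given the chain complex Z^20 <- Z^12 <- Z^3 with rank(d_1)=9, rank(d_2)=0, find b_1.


rank H_k = rank(ker d_k) - rank(im d_{k+1}).
rank(ker d_1) = rank(C_1) - rank(d_1) = 12 - 9 = 3.
rank(im d_{1+1}) = 0.
rank H_1 = 3 - 0 = 3

3


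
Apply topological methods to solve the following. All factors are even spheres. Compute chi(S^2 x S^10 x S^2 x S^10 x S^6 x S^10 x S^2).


chi is multiplicative: chi(X x Y) = chi(X) chi(Y).
Each even-dim sphere has chi = 2. There are 7 factors.
chi = 2^7 = 128

128


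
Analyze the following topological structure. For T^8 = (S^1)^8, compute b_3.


By the Kunneth formula, b_k(T^n) = C(n,k).
b_3(T^8) = C(8,3).
C(8,3) = 8!/(3!*5!) = 56

56


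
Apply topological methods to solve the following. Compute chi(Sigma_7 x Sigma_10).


chi(Sigma_7) = 2 - 2*7 = -12
chi(Sigma_10) = 2 - 2*10 = -18
chi(product) = (-12) * (-18) = 216

216


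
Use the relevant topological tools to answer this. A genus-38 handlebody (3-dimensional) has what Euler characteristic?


A genus-g handlebody deformation retracts to a wedge of g circles.
chi(vee_g S^1) = 1 - g.
chi(H_38) = 1 - 38 = -37

-37


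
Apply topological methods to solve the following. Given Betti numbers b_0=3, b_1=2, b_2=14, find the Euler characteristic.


chi = sum_k (-1)^k b_k.
= (3) + (-2) + (14)
= 15

15


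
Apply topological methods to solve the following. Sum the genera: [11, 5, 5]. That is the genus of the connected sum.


Genus is additive under connected sum of orientable surfaces.
g = 11 + 5 + 5 = 21

21


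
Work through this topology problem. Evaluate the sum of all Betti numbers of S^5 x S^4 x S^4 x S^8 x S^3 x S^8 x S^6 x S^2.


Total Betti number is multiplicative under products.
Each S^d (d>=1) has total Betti number 2.
There are 8 sphere factors.
Total = 2^8 = 256

256


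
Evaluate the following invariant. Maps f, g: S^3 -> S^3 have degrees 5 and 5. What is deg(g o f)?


Degree is multiplicative under composition: deg(g o f) = deg(g) * deg(f).
= 5 * 5 = 25

25


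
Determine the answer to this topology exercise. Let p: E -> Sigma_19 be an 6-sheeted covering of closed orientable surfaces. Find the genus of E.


For an n-sheeted cover: chi(E) = n * chi(B).
chi(Sigma_19) = 2 - 2*19 = -36.
chi(E) = 6 * (-36) = -216.
genus(E) = (2 - chi(E))/2 = (2 - (-216))/2 = 218/2 = 109

109


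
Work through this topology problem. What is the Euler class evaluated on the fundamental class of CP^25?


For any closed oriented manifold, <e(TM),[M]> = chi(M).
chi(CP^25) = 25+1 = 26

26


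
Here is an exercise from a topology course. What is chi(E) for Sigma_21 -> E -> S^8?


chi(S^8) = 2 (n even), chi(Sigma_21) = 2 - 2*21 = -40.
chi(E) = 2 * (-40) = -80

-80


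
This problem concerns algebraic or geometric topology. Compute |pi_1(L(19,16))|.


pi_1(L(p,q)) = Z/pZ for any q coprime to p.
|pi_1(L(19,16))| = 19

19


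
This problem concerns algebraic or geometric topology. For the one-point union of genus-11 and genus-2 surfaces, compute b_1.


For a wedge: H_1(A v B) = H_1(A) + H_1(B).
b_1(Sigma_11) = 22, b_1(Sigma_2) = 4.
b_1 = 22 + 4 = 26

26


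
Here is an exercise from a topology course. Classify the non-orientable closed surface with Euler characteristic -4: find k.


chi = 2 - k for closed non-orientable surfaces with k crosscaps.
-4 = 2 - k
k = 2 - (-4) = 6

6


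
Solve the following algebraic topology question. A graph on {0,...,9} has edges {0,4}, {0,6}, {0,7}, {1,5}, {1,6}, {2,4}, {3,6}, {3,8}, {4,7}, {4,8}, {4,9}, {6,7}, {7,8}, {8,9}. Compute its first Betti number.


b_1 = E - V + (number of components).
E = 14, V = 10, components = 1.
b_1 = 14 - 10 + 1 = 5

5


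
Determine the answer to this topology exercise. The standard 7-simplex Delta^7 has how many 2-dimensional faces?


Delta^7 has 7+1 vertices. A 2-face is a choice of 2+1 vertices.
f_2 = C(7+1, 2+1) = C(8,3) = 56

56


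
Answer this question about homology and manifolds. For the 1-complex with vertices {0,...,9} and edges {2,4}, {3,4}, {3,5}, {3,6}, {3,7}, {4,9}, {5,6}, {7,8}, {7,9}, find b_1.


b_1 = E - V + (number of components).
E = 9, V = 10, components = 3.
b_1 = 9 - 10 + 3 = 2

2


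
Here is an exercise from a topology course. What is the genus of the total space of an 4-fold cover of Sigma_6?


For an n-sheeted cover: chi(E) = n * chi(B).
chi(Sigma_6) = 2 - 2*6 = -10.
chi(E) = 4 * (-10) = -40.
genus(E) = (2 - chi(E))/2 = (2 - (-40))/2 = 42/2 = 21

21


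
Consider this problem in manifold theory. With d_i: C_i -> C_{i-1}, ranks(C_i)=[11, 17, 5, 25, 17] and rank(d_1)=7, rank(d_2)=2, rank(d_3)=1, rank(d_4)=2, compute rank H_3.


rank H_k = rank(ker d_k) - rank(im d_{k+1}).
rank(ker d_3) = rank(C_3) - rank(d_3) = 25 - 1 = 24.
rank(im d_{3+1}) = 2.
rank H_3 = 24 - 2 = 22

22


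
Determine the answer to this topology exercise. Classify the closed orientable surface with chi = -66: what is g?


chi = 2 - 2g for closed orientable surfaces.
-66 = 2 - 2g
2g = 2 - (-66) = 68
g = 34

34


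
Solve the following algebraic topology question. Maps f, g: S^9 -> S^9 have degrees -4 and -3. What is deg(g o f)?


Degree is multiplicative under composition: deg(g o f) = deg(g) * deg(f).
= -3 * -4 = 12

12
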